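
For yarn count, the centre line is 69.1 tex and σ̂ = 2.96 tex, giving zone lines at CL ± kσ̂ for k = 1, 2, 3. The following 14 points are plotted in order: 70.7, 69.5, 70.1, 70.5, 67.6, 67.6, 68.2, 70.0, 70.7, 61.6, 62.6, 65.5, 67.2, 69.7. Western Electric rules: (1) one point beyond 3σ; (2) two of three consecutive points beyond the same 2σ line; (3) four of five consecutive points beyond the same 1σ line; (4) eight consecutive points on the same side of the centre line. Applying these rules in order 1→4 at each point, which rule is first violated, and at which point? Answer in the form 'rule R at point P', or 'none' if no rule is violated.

rule 2 at point 11

Zone of each point (C = within 1σ̂, B = 1σ̂–2σ̂, A = 2σ̂–3σ̂, * = beyond 3σ̂; sign = side of CL): 1:+C, 2:+C, 3:+C, 4:+C, 5:-C, 6:-C, 7:-C, 8:+C, 9:+C, 10:-A, 11:-A, 12:-B, 13:-C, 14:+C
Rule 2 (two of three consecutive points beyond the same 2σ limit) is satisfied at point 11.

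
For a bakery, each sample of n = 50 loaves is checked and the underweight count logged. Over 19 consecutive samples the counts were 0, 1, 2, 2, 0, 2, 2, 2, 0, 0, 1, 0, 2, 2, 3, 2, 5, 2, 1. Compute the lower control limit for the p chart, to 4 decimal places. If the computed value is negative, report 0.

p̄ = Σdᵢ / (k·n) = 29 / (19 × 50) = 0.03053
LCL = p̄ − 3·√(p̄(1−p̄)/n) = 0.03053 − 3 × 0.02433 = -0.04246 → 0 (negative, so LCL = 0)

0.0000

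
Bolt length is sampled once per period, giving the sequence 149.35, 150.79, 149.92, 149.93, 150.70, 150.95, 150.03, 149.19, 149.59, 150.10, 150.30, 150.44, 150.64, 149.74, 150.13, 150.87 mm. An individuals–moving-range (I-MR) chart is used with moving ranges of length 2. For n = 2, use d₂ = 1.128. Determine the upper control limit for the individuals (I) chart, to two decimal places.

X̄ = (149.35 + 150.79 + 149.92 + 149.93 + 150.70 + 150.95 + 150.03 + 149.19 + 149.59 + 150.10 + 150.30 + 150.44 + 150.64 + 149.74 + 150.13 + 150.87) / 16 = 150.1669
Moving ranges: 1.44, 0.87, 0.01, 0.77, 0.25, 0.92, 0.84, 0.40, 0.51, 0.20, 0.14, 0.20, 0.90, 0.39, 0.74; M̄R̄ = 8.5800 / 15 = 0.5720
UCL = X̄ + 3·M̄R̄/d₂ = 150.1669 + 3 × 0.5720 / 1.128 = 151.6882

151.69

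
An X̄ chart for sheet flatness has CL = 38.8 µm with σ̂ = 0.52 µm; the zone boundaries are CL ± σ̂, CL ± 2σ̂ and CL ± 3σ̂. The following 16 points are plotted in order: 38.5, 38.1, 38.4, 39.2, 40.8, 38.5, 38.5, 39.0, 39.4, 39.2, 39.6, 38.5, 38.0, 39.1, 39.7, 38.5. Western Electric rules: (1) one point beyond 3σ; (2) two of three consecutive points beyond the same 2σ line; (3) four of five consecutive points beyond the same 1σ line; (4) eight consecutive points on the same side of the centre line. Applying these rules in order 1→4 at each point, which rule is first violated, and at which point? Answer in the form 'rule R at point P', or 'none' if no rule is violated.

rule 1 at point 5

Zone of each point (C = within 1σ̂, B = 1σ̂–2σ̂, A = 2σ̂–3σ̂, * = beyond 3σ̂; sign = side of CL): 1:-C, 2:-B, 3:-C, 4:+C, 5:+*, 6:-C, 7:-C, 8:+C, 9:+B, 10:+C, 11:+B, 12:-C, 13:-B, 14:+C, 15:+B, 16:-C
Rule 1 (one point beyond the 3σ limits) is satisfied at point 5.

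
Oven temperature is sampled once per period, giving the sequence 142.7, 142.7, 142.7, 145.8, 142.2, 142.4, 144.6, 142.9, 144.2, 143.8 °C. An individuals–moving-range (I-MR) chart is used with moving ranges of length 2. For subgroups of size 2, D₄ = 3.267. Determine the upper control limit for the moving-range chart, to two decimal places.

Moving ranges: 0.0, 0.0, 3.1, 3.6, 0.2, 2.2, 1.7, 1.3, 0.4; M̄R̄ = 12.5000 / 9 = 1.3889
UCL_MR = D₄·M̄R̄ = 3.267 × 1.3889 = 4.5375

4.54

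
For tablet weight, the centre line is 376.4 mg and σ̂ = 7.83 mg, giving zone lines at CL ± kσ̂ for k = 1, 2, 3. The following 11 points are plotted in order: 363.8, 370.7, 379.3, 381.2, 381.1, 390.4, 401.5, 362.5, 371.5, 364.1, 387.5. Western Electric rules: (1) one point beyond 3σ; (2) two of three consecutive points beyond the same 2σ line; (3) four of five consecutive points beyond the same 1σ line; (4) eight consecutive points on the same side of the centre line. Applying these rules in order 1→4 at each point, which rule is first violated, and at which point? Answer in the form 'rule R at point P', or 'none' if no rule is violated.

Zone of each point (C = within 1σ̂, B = 1σ̂–2σ̂, A = 2σ̂–3σ̂, * = beyond 3σ̂; sign = side of CL): 1:-B, 2:-C, 3:+C, 4:+C, 5:+C, 6:+B, 7:+*, 8:-B, 9:-C, 10:-B, 11:+B
Rule 1 (one point beyond the 3σ limits) is satisfied at point 7.

rule 1 at point 7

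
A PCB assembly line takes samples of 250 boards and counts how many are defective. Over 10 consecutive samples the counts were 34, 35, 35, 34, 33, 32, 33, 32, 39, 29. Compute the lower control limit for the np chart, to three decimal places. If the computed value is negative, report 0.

p̄ = Σdᵢ / (k·n) = 336 / (10 × 250) = 0.13440
LCL = np̄ − 3·√(np̄(1−p̄)) = 33.6000 − 3 × 5.3930 = 17.4211

17.421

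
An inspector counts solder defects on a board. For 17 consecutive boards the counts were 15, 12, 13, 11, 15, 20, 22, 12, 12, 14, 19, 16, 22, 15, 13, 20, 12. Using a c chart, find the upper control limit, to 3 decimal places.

27.270

c̄ = (15 + 12 + 13 + 11 + 15 + 20 + 22 + 12 + 12 + 14 + 19 + 16 + 22 + 15 + 13 + 20 + 12) / 17 = 263 / 17 = 15.4706
UCL = c̄ + 3√c̄ = 15.4706 + 3 × √15.4706 = 15.4706 + 3 × 3.9333 = 27.2704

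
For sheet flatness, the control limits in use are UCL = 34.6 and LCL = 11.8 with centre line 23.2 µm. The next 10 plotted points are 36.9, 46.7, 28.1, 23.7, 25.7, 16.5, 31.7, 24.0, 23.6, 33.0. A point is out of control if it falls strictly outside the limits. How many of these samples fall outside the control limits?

2

Compare each point to [11.8, 34.6]: sample 1 = 36.9 > UCL; sample 2 = 46.7 > UCL.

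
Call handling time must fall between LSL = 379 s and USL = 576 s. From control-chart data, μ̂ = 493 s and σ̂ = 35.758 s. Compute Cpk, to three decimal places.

Cpu = (USL − μ̂) / (3σ̂) = (576 − 493) / (3 × 35.758) = 0.7737; Cpl = (μ̂ − LSL) / (3σ̂) = (493 − 379) / (3 × 35.758) = 1.0627; Cpk = min(Cpu, Cpl) = 0.7737

0.774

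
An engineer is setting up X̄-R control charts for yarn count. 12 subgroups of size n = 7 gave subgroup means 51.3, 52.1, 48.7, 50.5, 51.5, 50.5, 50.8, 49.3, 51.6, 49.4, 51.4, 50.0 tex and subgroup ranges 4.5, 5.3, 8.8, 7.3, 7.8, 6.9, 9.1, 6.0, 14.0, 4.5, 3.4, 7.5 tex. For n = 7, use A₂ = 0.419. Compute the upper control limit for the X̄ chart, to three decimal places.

53.563

X̄̄ = (51.3 + 52.1 + 48.7 + 50.5 + 51.5 + 50.5 + 50.8 + 49.3 + 51.6 + 49.4 + 51.4 + 50.0) / 12 = 607.1000 / 12 = 50.5917
R̄ = (4.5 + 5.3 + 8.8 + 7.3 + 7.8 + 6.9 + 9.1 + 6.0 + 14.0 + 4.5 + 3.4 + 7.5) / 12 = 85.1000 / 12 = 7.0917
UCL = X̄̄ + A₂·R̄ = 50.5917 + 0.419 × 7.0917 = 53.5631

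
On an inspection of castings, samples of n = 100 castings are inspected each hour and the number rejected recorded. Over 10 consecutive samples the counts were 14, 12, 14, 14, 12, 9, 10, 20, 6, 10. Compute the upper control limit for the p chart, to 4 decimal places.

p̄ = Σdᵢ / (k·n) = 121 / (10 × 100) = 0.12100
UCL = p̄ + 3·√(p̄(1−p̄)/n) = 0.12100 + 3 × √(0.12100×0.87900/100) = 0.12100 + 3 × 0.03261 = 0.21884

0.2188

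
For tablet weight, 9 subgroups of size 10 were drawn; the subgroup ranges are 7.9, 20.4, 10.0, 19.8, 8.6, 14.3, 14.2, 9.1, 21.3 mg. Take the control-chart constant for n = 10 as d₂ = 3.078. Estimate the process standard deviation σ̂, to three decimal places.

R̄ = (7.9 + 20.4 + 10.0 + 19.8 + 8.6 + 14.3 + 14.2 + 9.1 + 21.3) / 9 = 13.9556
σ̂ = R̄ / d₂ = 13.9556 / 3.078 = 4.5340

4.534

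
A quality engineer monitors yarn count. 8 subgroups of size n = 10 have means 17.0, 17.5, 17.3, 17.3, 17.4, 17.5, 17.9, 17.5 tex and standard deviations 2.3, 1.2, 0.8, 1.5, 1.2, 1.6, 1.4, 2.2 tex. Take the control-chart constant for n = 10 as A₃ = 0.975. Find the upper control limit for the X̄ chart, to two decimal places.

18.91

X̄̄ = (17.0 + 17.5 + 17.3 + 17.3 + 17.4 + 17.5 + 17.9 + 17.5) / 8 = 17.4250
s̄ = (2.3 + 1.2 + 0.8 + 1.5 + 1.2 + 1.6 + 1.4 + 2.2) / 8 = 1.5250
UCL = X̄̄ + A₃·s̄ = 17.4250 + 0.975 × 1.5250 = 18.9119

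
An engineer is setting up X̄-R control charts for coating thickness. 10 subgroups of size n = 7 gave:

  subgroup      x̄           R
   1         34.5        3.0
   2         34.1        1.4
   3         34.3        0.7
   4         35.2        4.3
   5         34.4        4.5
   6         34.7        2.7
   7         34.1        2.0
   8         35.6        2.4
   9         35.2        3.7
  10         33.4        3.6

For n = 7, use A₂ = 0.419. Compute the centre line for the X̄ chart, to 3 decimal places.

34.550

X̄̄ = (34.5 + 34.1 + 34.3 + 35.2 + 34.4 + 34.7 + 34.1 + 35.6 + 35.2 + 33.4) / 10 = 345.5000 / 10 = 34.5500
CL = X̄̄ = 34.5500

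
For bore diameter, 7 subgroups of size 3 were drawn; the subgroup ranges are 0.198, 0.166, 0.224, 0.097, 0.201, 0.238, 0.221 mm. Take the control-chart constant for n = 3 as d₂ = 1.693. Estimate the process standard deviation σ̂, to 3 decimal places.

R̄ = (0.198 + 0.166 + 0.224 + 0.097 + 0.201 + 0.238 + 0.221) / 7 = 0.1921
σ̂ = R̄ / d₂ = 0.1921 / 1.693 = 0.1135

0.113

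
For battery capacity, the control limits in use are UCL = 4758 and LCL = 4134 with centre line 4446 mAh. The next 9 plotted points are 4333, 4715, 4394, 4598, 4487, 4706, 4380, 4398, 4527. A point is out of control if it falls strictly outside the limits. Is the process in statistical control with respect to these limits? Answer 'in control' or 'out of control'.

All 9 points lie within [4134, 4758].

in control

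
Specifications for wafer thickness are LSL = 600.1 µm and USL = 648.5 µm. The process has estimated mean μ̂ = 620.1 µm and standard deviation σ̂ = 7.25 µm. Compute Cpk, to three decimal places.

Cpu = (USL − μ̂) / (3σ̂) = (648.5 − 620.1) / (3 × 7.25) = 1.3057; Cpl = (μ̂ − LSL) / (3σ̂) = (620.1 − 600.1) / (3 × 7.25) = 0.9195; Cpk = min(Cpu, Cpl) = 0.9195

0.920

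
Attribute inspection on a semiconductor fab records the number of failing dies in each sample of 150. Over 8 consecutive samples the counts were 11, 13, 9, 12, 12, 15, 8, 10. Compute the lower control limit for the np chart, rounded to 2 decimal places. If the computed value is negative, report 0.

1.57

p̄ = Σdᵢ / (k·n) = 90 / (8 × 150) = 0.07500
LCL = np̄ − 3·√(np̄(1−p̄)) = 11.2500 − 3 × 3.2259 = 1.5724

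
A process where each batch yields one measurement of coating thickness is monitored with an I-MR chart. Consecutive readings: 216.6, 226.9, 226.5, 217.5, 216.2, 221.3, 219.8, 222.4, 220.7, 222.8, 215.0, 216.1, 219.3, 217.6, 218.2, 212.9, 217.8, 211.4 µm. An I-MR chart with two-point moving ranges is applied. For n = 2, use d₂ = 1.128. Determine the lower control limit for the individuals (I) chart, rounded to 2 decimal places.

X̄ = (216.6 + 226.9 + 226.5 + 217.5 + 216.2 + 221.3 + 219.8 + 222.4 + 220.7 + 222.8 + 215.0 + 216.1 + 219.3 + 217.6 + 218.2 + 212.9 + 217.8 + 211.4) / 18 = 218.8333
Moving ranges: 10.3, 0.4, 9.0, 1.3, 5.1, 1.5, 2.6, 1.7, 2.1, 7.8, 1.1, 3.2, 1.7, 0.6, 5.3, 4.9, 6.4; M̄R̄ = 65.0000 / 17 = 3.8235
LCL = X̄ − 3·M̄R̄/d₂ = 218.8333 − 3 × 3.8235 / 1.128 = 208.6644

208.66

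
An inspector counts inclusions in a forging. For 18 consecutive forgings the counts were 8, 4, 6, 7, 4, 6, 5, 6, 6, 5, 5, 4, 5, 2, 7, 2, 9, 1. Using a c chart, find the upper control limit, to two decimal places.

11.89

c̄ = (8 + 4 + 6 + 7 + 4 + 6 + 5 + 6 + 6 + 5 + 5 + 4 + 5 + 2 + 7 + 2 + 9 + 1) / 18 = 92 / 18 = 5.1111
UCL = c̄ + 3√c̄ = 5.1111 + 3 × √5.1111 = 5.1111 + 3 × 2.2608 = 11.8934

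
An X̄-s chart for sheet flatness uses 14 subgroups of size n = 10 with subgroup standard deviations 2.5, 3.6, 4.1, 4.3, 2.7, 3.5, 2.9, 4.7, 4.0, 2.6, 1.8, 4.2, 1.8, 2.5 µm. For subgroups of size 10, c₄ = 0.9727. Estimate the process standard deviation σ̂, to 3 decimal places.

s̄ = (2.5 + 3.6 + 4.1 + 4.3 + 2.7 + 3.5 + 2.9 + 4.7 + 4.0 + 2.6 + 1.8 + 4.2 + 1.8 + 2.5) / 14 = 3.2286
σ̂ = s̄ / c₄ = 3.2286 / 0.9727 = 3.3192

3.319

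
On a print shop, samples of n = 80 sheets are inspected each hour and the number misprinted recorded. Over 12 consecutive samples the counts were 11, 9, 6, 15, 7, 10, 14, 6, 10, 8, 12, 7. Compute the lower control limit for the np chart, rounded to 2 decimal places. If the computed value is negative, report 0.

p̄ = Σdᵢ / (k·n) = 115 / (12 × 80) = 0.11979
LCL = np̄ − 3·√(np̄(1−p̄)) = 9.5833 − 3 × 2.9044 = 0.8702

0.87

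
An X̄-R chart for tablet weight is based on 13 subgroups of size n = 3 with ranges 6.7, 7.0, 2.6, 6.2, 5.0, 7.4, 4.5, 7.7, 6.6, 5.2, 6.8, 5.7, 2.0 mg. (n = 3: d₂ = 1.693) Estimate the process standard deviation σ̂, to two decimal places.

R̄ = (6.7 + 7.0 + 2.6 + 6.2 + 5.0 + 7.4 + 4.5 + 7.7 + 6.6 + 5.2 + 6.8 + 5.7 + 2.0) / 13 = 5.6462
σ̂ = R̄ / d₂ = 5.6462 / 1.693 = 3.3350

3.33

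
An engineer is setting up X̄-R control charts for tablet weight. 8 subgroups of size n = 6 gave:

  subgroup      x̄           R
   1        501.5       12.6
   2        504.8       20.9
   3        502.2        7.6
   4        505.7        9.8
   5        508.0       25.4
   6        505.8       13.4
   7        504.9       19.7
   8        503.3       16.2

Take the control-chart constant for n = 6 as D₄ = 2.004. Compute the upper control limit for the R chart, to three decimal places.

31.463

R̄ = (12.6 + 20.9 + 7.6 + 9.8 + 25.4 + 13.4 + 19.7 + 16.2) / 8 = 125.6000 / 8 = 15.7000
UCL_R = D₄·R̄ = 2.004 × 15.7000 = 31.4628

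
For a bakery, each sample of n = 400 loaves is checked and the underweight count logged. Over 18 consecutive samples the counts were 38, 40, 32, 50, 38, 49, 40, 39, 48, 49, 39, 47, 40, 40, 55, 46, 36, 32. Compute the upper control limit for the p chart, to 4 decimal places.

0.1513

p̄ = Σdᵢ / (k·n) = 758 / (18 × 400) = 0.10528
UCL = p̄ + 3·√(p̄(1−p̄)/n) = 0.10528 + 3 × √(0.10528×0.89472/400) = 0.10528 + 3 × 0.01535 = 0.15131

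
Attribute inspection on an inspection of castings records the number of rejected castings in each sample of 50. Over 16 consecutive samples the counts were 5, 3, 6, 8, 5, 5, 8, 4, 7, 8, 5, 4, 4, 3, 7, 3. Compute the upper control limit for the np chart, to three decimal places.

p̄ = Σdᵢ / (k·n) = 85 / (16 × 50) = 0.10625
UCL = np̄ + 3·√(np̄(1−p̄)) = 5.3125 + 3 × √(5.3125×0.89375) = 5.3125 + 3 × 2.1790 = 11.8495

11.850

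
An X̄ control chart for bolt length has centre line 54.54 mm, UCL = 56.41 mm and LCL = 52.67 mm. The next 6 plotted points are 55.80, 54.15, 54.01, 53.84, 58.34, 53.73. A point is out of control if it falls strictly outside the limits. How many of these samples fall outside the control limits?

1

Compare each point to [52.67, 56.41]: sample 5 = 58.34 > UCL.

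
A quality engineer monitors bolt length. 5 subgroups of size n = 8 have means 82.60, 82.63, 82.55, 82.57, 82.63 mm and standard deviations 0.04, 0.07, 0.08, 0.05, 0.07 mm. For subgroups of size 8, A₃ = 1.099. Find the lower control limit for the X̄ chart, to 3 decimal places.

X̄̄ = (82.60 + 82.63 + 82.55 + 82.57 + 82.63) / 5 = 82.5960
s̄ = (0.04 + 0.07 + 0.08 + 0.05 + 0.07) / 5 = 0.0620
LCL = X̄̄ − A₃·s̄ = 82.5960 − 1.099 × 0.0620 = 82.5279

82.528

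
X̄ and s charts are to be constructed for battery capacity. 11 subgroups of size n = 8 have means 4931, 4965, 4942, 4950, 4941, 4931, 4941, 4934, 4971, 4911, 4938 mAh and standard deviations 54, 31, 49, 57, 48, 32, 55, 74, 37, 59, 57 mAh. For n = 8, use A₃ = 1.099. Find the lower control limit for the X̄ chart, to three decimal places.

X̄̄ = (4931 + 4965 + 4942 + 4950 + 4941 + 4931 + 4941 + 4934 + 4971 + 4911 + 4938) / 11 = 4941.3636
s̄ = (54 + 31 + 49 + 57 + 48 + 32 + 55 + 74 + 37 + 59 + 57) / 11 = 50.2727
LCL = X̄̄ − A₃·s̄ = 4941.3636 − 1.099 × 50.2727 = 4886.1139

4886.114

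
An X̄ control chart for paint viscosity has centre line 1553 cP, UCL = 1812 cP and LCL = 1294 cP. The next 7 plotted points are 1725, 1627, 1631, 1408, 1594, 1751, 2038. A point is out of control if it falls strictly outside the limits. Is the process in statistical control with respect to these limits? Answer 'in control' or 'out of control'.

out of control

Compare each point to [1294, 1812]: sample 7 = 2038 > UCL.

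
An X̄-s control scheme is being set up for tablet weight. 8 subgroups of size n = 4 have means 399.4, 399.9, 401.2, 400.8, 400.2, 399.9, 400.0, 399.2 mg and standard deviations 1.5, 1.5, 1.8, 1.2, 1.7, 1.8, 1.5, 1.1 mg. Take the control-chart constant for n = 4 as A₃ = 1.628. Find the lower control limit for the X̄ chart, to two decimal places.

X̄̄ = (399.4 + 399.9 + 401.2 + 400.8 + 400.2 + 399.9 + 400.0 + 399.2) / 8 = 400.0750
s̄ = (1.5 + 1.5 + 1.8 + 1.2 + 1.7 + 1.8 + 1.5 + 1.1) / 8 = 1.5125
LCL = X̄̄ − A₃·s̄ = 400.0750 − 1.628 × 1.5125 = 397.6126

397.61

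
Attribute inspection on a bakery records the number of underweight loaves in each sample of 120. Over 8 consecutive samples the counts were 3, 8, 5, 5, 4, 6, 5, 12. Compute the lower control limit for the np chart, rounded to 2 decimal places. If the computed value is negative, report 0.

0.00

p̄ = Σdᵢ / (k·n) = 48 / (8 × 120) = 0.05000
LCL = np̄ − 3·√(np̄(1−p̄)) = 6.0000 − 3 × 2.3875 = -1.1624 → 0 (negative, so LCL = 0)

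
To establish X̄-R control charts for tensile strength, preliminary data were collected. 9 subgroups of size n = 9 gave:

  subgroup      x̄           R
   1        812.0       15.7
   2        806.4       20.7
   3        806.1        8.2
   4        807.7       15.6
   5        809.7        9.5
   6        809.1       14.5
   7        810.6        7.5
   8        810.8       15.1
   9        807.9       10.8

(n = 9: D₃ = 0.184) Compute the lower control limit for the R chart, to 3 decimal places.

2.404

R̄ = (15.7 + 20.7 + 8.2 + 15.6 + 9.5 + 14.5 + 7.5 + 15.1 + 10.8) / 9 = 117.6000 / 9 = 13.0667
LCL_R = D₃·R̄ = 0.184 × 13.0667 = 2.4043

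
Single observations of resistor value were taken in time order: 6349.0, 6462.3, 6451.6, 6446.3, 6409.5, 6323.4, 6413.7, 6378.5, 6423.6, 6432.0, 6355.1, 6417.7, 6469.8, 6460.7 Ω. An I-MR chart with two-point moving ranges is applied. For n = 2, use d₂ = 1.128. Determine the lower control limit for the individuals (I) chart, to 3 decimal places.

6284.524

X̄ = (6349.0 + 6462.3 + 6451.6 + 6446.3 + 6409.5 + 6323.4 + 6413.7 + 6378.5 + 6423.6 + 6432.0 + 6355.1 + 6417.7 + 6469.8 + 6460.7) / 14 = 6413.8000
Moving ranges: 113.3, 10.7, 5.3, 36.8, 86.1, 90.3, 35.2, 45.1, 8.4, 76.9, 62.6, 52.1, 9.1; M̄R̄ = 631.9000 / 13 = 48.6077
LCL = X̄ − 3·M̄R̄/d₂ = 6413.8000 − 3 × 48.6077 / 1.128 = 6284.5242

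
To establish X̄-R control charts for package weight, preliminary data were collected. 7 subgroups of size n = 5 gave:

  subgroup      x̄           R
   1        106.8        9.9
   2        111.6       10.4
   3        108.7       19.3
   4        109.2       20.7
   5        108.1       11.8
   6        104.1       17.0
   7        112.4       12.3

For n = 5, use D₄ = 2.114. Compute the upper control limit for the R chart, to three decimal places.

R̄ = (9.9 + 10.4 + 19.3 + 20.7 + 11.8 + 17.0 + 12.3) / 7 = 101.4000 / 7 = 14.4857
UCL_R = D₄·R̄ = 2.114 × 14.4857 = 30.6228

30.623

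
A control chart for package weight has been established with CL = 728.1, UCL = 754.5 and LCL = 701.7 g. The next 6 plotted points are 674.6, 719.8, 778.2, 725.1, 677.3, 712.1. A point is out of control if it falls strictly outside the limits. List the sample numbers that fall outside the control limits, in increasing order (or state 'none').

1, 3, 5

Compare each point to [701.7, 754.5]: sample 1 = 674.6 < LCL; sample 3 = 778.2 > UCL; sample 5 = 677.3 < LCL.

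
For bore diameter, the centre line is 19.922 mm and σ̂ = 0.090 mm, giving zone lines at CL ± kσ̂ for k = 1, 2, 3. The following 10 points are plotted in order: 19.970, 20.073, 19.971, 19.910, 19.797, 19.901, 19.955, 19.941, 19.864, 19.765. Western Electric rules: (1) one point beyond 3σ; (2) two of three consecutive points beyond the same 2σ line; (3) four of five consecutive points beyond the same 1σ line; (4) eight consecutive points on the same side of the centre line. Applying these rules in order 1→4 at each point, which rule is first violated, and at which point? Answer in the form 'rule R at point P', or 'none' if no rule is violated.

Zone of each point (C = within 1σ̂, B = 1σ̂–2σ̂, A = 2σ̂–3σ̂, * = beyond 3σ̂; sign = side of CL): 1:+C, 2:+B, 3:+C, 4:-C, 5:-B, 6:-C, 7:+C, 8:+C, 9:-C, 10:-B
No rule fires across all 10 points.

none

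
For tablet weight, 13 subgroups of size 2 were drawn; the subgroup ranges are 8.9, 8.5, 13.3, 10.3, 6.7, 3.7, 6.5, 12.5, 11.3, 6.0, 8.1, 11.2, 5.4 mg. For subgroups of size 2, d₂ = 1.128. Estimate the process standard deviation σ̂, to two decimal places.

7.67

R̄ = (8.9 + 8.5 + 13.3 + 10.3 + 6.7 + 3.7 + 6.5 + 12.5 + 11.3 + 6.0 + 8.1 + 11.2 + 5.4) / 13 = 8.6462
σ̂ = R̄ / d₂ = 8.6462 / 1.128 = 7.6650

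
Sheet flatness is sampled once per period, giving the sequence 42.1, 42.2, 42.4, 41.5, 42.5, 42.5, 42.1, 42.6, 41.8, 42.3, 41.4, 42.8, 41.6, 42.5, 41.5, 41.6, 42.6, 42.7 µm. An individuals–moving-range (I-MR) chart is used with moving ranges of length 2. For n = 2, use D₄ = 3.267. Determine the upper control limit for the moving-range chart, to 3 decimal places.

Moving ranges: 0.1, 0.2, 0.9, 1.0, 0.0, 0.4, 0.5, 0.8, 0.5, 0.9, 1.4, 1.2, 0.9, 1.0, 0.1, 1.0, 0.1; M̄R̄ = 11.0000 / 17 = 0.6471
UCL_MR = D₄·M̄R̄ = 3.267 × 0.6471 = 2.1139

2.114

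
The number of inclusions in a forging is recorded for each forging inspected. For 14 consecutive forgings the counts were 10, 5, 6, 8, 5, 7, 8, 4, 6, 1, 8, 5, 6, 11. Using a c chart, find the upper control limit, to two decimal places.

14.03

c̄ = (10 + 5 + 6 + 8 + 5 + 7 + 8 + 4 + 6 + 1 + 8 + 5 + 6 + 11) / 14 = 90 / 14 = 6.4286
UCL = c̄ + 3√c̄ = 6.4286 + 3 × √6.4286 = 6.4286 + 3 × 2.5355 = 14.0350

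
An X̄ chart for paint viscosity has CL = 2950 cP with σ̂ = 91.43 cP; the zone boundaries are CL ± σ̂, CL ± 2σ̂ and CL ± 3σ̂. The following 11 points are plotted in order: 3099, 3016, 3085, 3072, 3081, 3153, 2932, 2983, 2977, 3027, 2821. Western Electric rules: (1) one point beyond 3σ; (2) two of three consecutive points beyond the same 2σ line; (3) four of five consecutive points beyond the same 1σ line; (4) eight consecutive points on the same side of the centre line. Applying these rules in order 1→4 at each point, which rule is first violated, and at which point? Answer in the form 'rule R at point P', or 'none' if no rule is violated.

rule 3 at point 5

Zone of each point (C = within 1σ̂, B = 1σ̂–2σ̂, A = 2σ̂–3σ̂, * = beyond 3σ̂; sign = side of CL): 1:+B, 2:+C, 3:+B, 4:+B, 5:+B, 6:+A, 7:-C, 8:+C, 9:+C, 10:+C, 11:-B
Rule 3 (four of five consecutive points beyond the same 1σ limit) is satisfied at point 5.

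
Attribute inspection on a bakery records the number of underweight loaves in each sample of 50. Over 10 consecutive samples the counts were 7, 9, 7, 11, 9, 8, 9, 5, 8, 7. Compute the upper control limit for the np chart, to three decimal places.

15.777

p̄ = Σdᵢ / (k·n) = 80 / (10 × 50) = 0.16000
UCL = np̄ + 3·√(np̄(1−p̄)) = 8.0000 + 3 × √(8.0000×0.84000) = 8.0000 + 3 × 2.5923 = 15.7769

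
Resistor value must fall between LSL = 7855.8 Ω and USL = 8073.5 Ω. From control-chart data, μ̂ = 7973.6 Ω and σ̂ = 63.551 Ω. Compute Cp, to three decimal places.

Cp = (USL − LSL) / (6σ̂) = (8073.5 − 7855.8) / (6 × 63.551) = 217.7000 / 381.3060 = 0.5709

0.571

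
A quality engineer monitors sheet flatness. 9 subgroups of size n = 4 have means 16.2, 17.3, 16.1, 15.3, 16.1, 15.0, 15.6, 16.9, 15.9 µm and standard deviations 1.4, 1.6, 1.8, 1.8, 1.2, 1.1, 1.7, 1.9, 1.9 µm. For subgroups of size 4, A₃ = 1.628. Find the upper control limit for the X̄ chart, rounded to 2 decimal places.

X̄̄ = (16.2 + 17.3 + 16.1 + 15.3 + 16.1 + 15.0 + 15.6 + 16.9 + 15.9) / 9 = 16.0444
s̄ = (1.4 + 1.6 + 1.8 + 1.8 + 1.2 + 1.1 + 1.7 + 1.9 + 1.9) / 9 = 1.6000
UCL = X̄̄ + A₃·s̄ = 16.0444 + 1.628 × 1.6000 = 18.6492

18.65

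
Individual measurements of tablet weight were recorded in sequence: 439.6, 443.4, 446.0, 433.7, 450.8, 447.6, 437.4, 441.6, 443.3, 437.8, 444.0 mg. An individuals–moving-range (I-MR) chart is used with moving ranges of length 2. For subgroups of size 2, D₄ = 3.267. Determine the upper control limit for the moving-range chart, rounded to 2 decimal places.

21.82

Moving ranges: 3.8, 2.6, 12.3, 17.1, 3.2, 10.2, 4.2, 1.7, 5.5, 6.2; M̄R̄ = 66.8000 / 10 = 6.6800
UCL_MR = D₄·M̄R̄ = 3.267 × 6.6800 = 21.8236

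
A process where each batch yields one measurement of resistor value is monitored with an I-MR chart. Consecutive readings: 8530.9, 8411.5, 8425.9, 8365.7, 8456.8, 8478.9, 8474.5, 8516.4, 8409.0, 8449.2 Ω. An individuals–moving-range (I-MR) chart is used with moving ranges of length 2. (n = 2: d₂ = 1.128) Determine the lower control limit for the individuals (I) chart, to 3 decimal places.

X̄ = (8530.9 + 8411.5 + 8425.9 + 8365.7 + 8456.8 + 8478.9 + 8474.5 + 8516.4 + 8409.0 + 8449.2) / 10 = 8451.8800
Moving ranges: 119.4, 14.4, 60.2, 91.1, 22.1, 4.4, 41.9, 107.4, 40.2; M̄R̄ = 501.1000 / 9 = 55.6778
LCL = X̄ − 3·M̄R̄/d₂ = 8451.8800 − 3 × 55.6778 / 1.128 = 8303.8008

8303.801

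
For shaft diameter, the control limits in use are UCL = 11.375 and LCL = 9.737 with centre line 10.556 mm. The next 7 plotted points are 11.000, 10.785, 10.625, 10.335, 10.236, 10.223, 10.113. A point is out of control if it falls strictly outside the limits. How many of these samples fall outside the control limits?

0

All 7 points lie within [9.737, 11.375].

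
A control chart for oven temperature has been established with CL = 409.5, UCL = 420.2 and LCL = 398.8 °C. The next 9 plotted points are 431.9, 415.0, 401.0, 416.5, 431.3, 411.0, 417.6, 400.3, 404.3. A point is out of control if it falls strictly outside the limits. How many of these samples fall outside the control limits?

Compare each point to [398.8, 420.2]: sample 1 = 431.9 > UCL; sample 5 = 431.3 > UCL.

2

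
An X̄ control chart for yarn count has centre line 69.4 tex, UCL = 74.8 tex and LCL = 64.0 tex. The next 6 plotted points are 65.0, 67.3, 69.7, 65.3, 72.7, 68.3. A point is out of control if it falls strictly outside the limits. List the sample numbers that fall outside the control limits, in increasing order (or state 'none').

All 6 points lie within [64.0, 74.8].

none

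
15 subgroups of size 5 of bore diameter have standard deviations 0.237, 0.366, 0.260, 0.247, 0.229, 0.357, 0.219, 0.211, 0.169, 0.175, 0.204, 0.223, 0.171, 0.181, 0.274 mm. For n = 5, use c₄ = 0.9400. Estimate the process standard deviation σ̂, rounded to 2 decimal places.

s̄ = (0.237 + 0.366 + 0.260 + 0.247 + 0.229 + 0.357 + 0.219 + 0.211 + 0.169 + 0.175 + 0.204 + 0.223 + 0.171 + 0.181 + 0.274) / 15 = 0.2349
σ̂ = s̄ / c₄ = 0.2349 / 0.9400 = 0.2499

0.25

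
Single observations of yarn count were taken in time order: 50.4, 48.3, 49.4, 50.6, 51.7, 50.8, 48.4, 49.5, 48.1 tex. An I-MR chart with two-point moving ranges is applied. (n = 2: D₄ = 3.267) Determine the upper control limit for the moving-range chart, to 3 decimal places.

4.615

Moving ranges: 2.1, 1.1, 1.2, 1.1, 0.9, 2.4, 1.1, 1.4; M̄R̄ = 11.3000 / 8 = 1.4125
UCL_MR = D₄·M̄R̄ = 3.267 × 1.4125 = 4.6146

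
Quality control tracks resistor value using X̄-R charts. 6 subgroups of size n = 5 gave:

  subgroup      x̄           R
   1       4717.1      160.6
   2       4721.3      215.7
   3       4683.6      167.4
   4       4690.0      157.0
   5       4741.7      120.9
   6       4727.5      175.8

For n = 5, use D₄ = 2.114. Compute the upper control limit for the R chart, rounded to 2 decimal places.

351.42

R̄ = (160.6 + 215.7 + 167.4 + 157.0 + 120.9 + 175.8) / 6 = 997.4000 / 6 = 166.2333
UCL_R = D₄·R̄ = 2.114 × 166.2333 = 351.4173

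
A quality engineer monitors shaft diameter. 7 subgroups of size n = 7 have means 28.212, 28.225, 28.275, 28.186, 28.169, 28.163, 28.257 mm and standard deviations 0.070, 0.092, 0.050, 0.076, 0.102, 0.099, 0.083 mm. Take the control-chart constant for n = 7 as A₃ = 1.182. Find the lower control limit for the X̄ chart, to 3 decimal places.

X̄̄ = (28.212 + 28.225 + 28.275 + 28.186 + 28.169 + 28.163 + 28.257) / 7 = 28.2124
s̄ = (0.070 + 0.092 + 0.050 + 0.076 + 0.102 + 0.099 + 0.083) / 7 = 0.0817
LCL = X̄̄ − A₃·s̄ = 28.2124 − 1.182 × 0.0817 = 28.1158

28.116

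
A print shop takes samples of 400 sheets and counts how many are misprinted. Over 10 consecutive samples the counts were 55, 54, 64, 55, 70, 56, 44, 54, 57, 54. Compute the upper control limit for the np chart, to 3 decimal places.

p̄ = Σdᵢ / (k·n) = 563 / (10 × 400) = 0.14075
UCL = np̄ + 3·√(np̄(1−p̄)) = 56.3000 + 3 × √(56.3000×0.85925) = 56.3000 + 3 × 6.9553 = 77.1658

77.166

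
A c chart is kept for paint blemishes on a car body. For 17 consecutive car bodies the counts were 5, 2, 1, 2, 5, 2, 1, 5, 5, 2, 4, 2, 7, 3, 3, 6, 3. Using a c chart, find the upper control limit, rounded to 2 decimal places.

c̄ = (5 + 2 + 1 + 2 + 5 + 2 + 1 + 5 + 5 + 2 + 4 + 2 + 7 + 3 + 3 + 6 + 3) / 17 = 58 / 17 = 3.4118
UCL = c̄ + 3√c̄ = 3.4118 + 3 × √3.4118 = 3.4118 + 3 × 1.8471 = 8.9531

8.95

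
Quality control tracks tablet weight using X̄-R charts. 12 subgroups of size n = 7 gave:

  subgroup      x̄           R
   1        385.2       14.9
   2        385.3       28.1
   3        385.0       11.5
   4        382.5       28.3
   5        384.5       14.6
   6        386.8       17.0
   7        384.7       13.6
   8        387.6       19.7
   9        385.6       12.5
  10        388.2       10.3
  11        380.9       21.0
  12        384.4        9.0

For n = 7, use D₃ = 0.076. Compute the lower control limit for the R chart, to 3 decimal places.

R̄ = (14.9 + 28.1 + 11.5 + 28.3 + 14.6 + 17.0 + 13.6 + 19.7 + 12.5 + 10.3 + 21.0 + 9.0) / 12 = 200.5000 / 12 = 16.7083
LCL_R = D₃·R̄ = 0.076 × 16.7083 = 1.2698

1.270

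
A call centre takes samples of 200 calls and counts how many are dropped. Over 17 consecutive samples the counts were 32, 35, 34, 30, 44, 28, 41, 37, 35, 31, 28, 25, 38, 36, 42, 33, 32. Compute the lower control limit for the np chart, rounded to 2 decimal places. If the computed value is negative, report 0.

p̄ = Σdᵢ / (k·n) = 581 / (17 × 200) = 0.17088
LCL = np̄ − 3·√(np̄(1−p̄)) = 34.1765 − 3 × 5.3232 = 18.2069

18.21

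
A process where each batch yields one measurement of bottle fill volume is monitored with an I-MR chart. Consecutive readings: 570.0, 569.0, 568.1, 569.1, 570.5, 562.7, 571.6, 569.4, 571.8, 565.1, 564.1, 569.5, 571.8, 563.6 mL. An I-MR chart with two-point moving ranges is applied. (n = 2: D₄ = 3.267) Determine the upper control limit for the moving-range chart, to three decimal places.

Moving ranges: 1.0, 0.9, 1.0, 1.4, 7.8, 8.9, 2.2, 2.4, 6.7, 1.0, 5.4, 2.3, 8.2; M̄R̄ = 49.2000 / 13 = 3.7846
UCL_MR = D₄·M̄R̄ = 3.267 × 3.7846 = 12.3643

12.364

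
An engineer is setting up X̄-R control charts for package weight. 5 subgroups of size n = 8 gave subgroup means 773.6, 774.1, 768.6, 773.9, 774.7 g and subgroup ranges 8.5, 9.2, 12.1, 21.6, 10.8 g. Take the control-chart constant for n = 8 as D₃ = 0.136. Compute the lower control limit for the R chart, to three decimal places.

1.692

R̄ = (8.5 + 9.2 + 12.1 + 21.6 + 10.8) / 5 = 62.2000 / 5 = 12.4400
LCL_R = D₃·R̄ = 0.136 × 12.4400 = 1.6918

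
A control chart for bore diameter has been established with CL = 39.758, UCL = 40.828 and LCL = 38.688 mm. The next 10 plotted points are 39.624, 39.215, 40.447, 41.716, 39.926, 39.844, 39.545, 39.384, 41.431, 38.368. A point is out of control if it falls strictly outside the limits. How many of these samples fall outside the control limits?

3

Compare each point to [38.688, 40.828]: sample 4 = 41.716 > UCL; sample 9 = 41.431 > UCL; sample 10 = 38.368 < LCL.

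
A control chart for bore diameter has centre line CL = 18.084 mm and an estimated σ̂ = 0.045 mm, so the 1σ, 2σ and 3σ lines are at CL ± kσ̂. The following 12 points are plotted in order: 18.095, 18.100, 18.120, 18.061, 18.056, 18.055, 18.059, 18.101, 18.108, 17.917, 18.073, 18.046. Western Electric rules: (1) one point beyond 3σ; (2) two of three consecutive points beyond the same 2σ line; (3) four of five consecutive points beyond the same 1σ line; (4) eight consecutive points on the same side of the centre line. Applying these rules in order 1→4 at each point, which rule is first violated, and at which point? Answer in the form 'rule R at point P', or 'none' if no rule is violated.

Zone of each point (C = within 1σ̂, B = 1σ̂–2σ̂, A = 2σ̂–3σ̂, * = beyond 3σ̂; sign = side of CL): 1:+C, 2:+C, 3:+C, 4:-C, 5:-C, 6:-C, 7:-C, 8:+C, 9:+C, 10:-*, 11:-C, 12:-C
Rule 1 (one point beyond the 3σ limits) is satisfied at point 10.

rule 1 at point 10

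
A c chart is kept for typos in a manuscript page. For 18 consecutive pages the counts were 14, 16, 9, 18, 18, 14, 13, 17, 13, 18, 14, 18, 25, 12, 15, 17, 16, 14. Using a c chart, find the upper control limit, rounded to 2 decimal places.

c̄ = (14 + 16 + 9 + 18 + 18 + 14 + 13 + 17 + 13 + 18 + 14 + 18 + 25 + 12 + 15 + 17 + 16 + 14) / 18 = 281 / 18 = 15.6111
UCL = c̄ + 3√c̄ = 15.6111 + 3 × √15.6111 = 15.6111 + 3 × 3.9511 = 27.4644

27.46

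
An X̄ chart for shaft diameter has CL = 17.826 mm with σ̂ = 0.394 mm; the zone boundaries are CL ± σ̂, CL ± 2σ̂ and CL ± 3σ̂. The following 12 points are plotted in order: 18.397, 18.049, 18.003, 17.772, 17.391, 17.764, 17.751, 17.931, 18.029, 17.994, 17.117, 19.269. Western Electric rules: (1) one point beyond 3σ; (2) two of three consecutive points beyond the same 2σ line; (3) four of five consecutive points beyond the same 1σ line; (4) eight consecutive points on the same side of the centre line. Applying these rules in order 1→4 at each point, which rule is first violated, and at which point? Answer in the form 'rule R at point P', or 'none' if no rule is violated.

rule 1 at point 12

Zone of each point (C = within 1σ̂, B = 1σ̂–2σ̂, A = 2σ̂–3σ̂, * = beyond 3σ̂; sign = side of CL): 1:+B, 2:+C, 3:+C, 4:-C, 5:-B, 6:-C, 7:-C, 8:+C, 9:+C, 10:+C, 11:-B, 12:+*
Rule 1 (one point beyond the 3σ limits) is satisfied at point 12.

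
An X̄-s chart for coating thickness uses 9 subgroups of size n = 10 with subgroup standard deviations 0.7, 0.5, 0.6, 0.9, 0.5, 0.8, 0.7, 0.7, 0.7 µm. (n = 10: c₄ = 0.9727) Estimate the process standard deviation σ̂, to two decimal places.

0.70

s̄ = (0.7 + 0.5 + 0.6 + 0.9 + 0.5 + 0.8 + 0.7 + 0.7 + 0.7) / 9 = 0.6778
σ̂ = s̄ / c₄ = 0.6778 / 0.9727 = 0.6968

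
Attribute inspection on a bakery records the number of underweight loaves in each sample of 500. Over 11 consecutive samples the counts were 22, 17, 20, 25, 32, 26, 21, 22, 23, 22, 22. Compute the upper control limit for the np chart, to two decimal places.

p̄ = Σdᵢ / (k·n) = 252 / (11 × 500) = 0.04582
UCL = np̄ + 3·√(np̄(1−p̄)) = 22.9091 + 3 × √(22.9091×0.95418) = 22.9091 + 3 × 4.6754 = 36.9353

36.94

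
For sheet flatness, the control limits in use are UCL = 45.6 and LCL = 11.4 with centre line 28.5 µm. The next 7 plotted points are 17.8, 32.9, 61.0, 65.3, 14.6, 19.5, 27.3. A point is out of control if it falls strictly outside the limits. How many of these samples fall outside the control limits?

Compare each point to [11.4, 45.6]: sample 3 = 61.0 > UCL; sample 4 = 65.3 > UCL.

2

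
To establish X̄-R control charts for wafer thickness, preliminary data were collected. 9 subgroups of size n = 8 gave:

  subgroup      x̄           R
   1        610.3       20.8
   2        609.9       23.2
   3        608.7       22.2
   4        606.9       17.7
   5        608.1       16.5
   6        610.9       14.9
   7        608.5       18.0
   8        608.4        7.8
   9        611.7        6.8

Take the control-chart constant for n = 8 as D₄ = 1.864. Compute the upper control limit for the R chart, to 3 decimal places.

R̄ = (20.8 + 23.2 + 22.2 + 17.7 + 16.5 + 14.9 + 18.0 + 7.8 + 6.8) / 9 = 147.9000 / 9 = 16.4333
UCL_R = D₄·R̄ = 1.864 × 16.4333 = 30.6317

30.632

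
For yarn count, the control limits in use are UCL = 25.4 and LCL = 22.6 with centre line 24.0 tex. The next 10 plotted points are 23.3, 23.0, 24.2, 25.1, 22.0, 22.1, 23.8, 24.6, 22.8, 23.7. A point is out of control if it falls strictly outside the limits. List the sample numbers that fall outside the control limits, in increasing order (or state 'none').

5, 6

Compare each point to [22.6, 25.4]: sample 5 = 22.0 < LCL; sample 6 = 22.1 < LCL.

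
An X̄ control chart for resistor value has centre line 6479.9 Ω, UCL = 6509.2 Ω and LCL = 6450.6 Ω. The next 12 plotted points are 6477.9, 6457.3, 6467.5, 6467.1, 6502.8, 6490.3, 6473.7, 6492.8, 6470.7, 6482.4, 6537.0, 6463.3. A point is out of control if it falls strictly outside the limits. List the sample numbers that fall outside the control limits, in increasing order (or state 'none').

11

Compare each point to [6450.6, 6509.2]: sample 11 = 6537.0 > UCL.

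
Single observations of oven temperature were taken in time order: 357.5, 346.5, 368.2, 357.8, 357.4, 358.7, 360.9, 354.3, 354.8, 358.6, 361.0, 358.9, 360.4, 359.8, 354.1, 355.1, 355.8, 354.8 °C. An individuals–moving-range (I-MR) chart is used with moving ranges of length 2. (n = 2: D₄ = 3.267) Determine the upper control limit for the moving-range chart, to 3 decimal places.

14.010

Moving ranges: 11.0, 21.7, 10.4, 0.4, 1.3, 2.2, 6.6, 0.5, 3.8, 2.4, 2.1, 1.5, 0.6, 5.7, 1.0, 0.7, 1.0; M̄R̄ = 72.9000 / 17 = 4.2882
UCL_MR = D₄·M̄R̄ = 3.267 × 4.2882 = 14.0097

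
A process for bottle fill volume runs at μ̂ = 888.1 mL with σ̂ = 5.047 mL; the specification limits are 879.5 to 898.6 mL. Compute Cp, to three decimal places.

Cp = (USL − LSL) / (6σ̂) = (898.6 − 879.5) / (6 × 5.047) = 19.1000 / 30.2820 = 0.6307

0.631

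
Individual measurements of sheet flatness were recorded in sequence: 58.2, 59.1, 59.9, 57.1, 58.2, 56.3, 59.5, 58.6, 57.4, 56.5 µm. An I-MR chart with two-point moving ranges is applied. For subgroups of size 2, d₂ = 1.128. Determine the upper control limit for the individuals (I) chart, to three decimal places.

62.128

X̄ = (58.2 + 59.1 + 59.9 + 57.1 + 58.2 + 56.3 + 59.5 + 58.6 + 57.4 + 56.5) / 10 = 58.0800
Moving ranges: 0.9, 0.8, 2.8, 1.1, 1.9, 3.2, 0.9, 1.2, 0.9; M̄R̄ = 13.7000 / 9 = 1.5222
UCL = X̄ + 3·M̄R̄/d₂ = 58.0800 + 3 × 1.5222 / 1.128 = 62.1285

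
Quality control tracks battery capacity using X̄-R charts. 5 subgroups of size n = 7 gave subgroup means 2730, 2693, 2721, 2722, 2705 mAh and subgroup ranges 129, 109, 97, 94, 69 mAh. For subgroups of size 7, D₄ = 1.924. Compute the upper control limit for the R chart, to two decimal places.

R̄ = (129 + 109 + 97 + 94 + 69) / 5 = 498.0000 / 5 = 99.6000
UCL_R = D₄·R̄ = 1.924 × 99.6000 = 191.6304

191.63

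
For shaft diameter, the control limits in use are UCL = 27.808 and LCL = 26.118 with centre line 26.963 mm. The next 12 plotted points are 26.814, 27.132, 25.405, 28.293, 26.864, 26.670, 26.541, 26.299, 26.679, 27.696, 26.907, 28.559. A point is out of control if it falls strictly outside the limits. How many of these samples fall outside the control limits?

Compare each point to [26.118, 27.808]: sample 3 = 25.405 < LCL; sample 4 = 28.293 > UCL; sample 12 = 28.559 > UCL.

3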